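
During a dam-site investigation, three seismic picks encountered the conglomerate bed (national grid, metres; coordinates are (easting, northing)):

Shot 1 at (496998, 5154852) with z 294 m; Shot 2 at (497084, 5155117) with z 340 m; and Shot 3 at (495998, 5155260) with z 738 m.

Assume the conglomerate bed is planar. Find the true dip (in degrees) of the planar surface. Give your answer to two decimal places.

23.40°

Let the plane be z = a·E + b·N + c.
Shot 2−Shot 1: 86a + 265b = 46;  Shot 3−Shot 1: −1000a + 408b = 444.
Solving gives a = −0.32954, b = 0.28053.
Gradient magnitude |∇z| = √(a² + b²) = √(0.10860 + 0.07870) = 0.43278.
True dip = arctan(0.43278) = 23.40°, dipping toward SE (azimuth ≈ 130°).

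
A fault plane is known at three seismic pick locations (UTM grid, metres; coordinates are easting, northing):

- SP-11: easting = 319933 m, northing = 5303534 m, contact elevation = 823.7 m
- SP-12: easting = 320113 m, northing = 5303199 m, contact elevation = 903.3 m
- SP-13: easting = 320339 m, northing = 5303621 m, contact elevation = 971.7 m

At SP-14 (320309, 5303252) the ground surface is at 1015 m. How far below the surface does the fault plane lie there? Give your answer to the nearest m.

Two edge vectors: SP-11→SP-12 = (180, -335, 79.6), SP-11→SP-13 = (406, 87, 148).
Normal n = (SP-11→SP-12) × (SP-11→SP-13) = (-56505.2, 5677.6, 151670).
So ∂z/∂easting = −n_x/n_z = 0.37255357 and ∂z/∂northing = −n_y/n_z = −0.03743390.
Intercept c from SP-11: 823.7 − 119192.18 + 198531.97 = 80163.49.
At (320309, 5303252): z_contact = 119332.3 − 198521.4 + 80163.49 = 974.3 m.
Depth below ground = 1015 − 974.3 = 41 m.

41 m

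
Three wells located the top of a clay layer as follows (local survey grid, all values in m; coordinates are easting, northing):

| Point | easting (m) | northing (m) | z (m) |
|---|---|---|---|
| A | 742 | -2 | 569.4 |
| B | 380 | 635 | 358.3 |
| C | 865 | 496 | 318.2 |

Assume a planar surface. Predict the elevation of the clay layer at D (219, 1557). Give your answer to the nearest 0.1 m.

-24.3 m

Let the plane be z = a·easting + b·northing + c.
B−A: −362a + 637b = −211.1;  C−A: 123a + 498b = −251.2.
Solving gives a = −0.212223, b = −0.452001.
Then c = 569.4 − a·742 − b·-2 = 725.97.
At (219, 1557): z = −46.5 − 703.8 + 725.97 = -24.3 m.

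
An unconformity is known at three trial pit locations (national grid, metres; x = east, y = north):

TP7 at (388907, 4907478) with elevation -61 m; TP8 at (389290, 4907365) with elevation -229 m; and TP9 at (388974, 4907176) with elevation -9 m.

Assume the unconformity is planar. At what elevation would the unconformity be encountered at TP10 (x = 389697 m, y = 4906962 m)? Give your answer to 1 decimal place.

-325.9 m

Let the plane be z = a·x + b·y + c.
TP8−TP7: 383a − 113b = −168;  TP9−TP7: 67a − 302b = 52.
Solving gives a = −0.523724502, b = −0.288375966.
Then c = -61 − a·388907 − b·4907478 = 1618817.83.
At (389697, 4906962): z = −204093.9 − 1415049.9 + 1618817.83 = -325.9 m.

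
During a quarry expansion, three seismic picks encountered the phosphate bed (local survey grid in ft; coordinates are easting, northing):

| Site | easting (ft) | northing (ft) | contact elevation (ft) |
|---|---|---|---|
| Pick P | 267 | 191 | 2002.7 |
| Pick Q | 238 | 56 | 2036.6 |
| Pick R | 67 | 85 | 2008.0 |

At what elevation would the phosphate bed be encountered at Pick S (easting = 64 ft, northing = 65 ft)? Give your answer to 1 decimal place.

Let the plane be z = a·easting + b·northing + c.
Pick Q−Pick P: −29a − 135b = 33.9;  Pick R−Pick P: −200a − 106b = 5.3.
Solving gives a = 0.12028, b = −0.27695.
Then c = 2002.7 − a·267 − b·191 = 2023.48.
At (64, 65): z = 7.7 − 18.0 + 2023.48 = 2013.2 ft.

2013.2 ft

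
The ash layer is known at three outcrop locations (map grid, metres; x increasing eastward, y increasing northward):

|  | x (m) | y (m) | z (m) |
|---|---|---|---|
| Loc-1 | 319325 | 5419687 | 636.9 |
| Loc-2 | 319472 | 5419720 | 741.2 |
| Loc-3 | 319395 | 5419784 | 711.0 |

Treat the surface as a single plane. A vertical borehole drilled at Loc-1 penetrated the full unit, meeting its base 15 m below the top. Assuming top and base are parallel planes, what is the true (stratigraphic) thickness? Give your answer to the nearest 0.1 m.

12.2 m

Let the plane be z = a·x + b·y + c.
Loc-2−Loc-1: 147a + 33b = 104.3;  Loc-3−Loc-1: 70a + 97b = 74.1.
Solving gives a = 0.64205, b = 0.30059.
|∇z| = √(a²+b²) = 0.70892, so dip δ = arctan(0.70892) = 35.33°.
True thickness = vertical thickness × cos δ = 15 × cos 35.33° = 12.2 m.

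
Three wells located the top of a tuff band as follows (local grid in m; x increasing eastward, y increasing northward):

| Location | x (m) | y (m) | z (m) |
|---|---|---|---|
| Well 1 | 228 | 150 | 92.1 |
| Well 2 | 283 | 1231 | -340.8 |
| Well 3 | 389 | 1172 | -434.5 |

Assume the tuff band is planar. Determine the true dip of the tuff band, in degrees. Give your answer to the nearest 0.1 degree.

Let the plane be z = a·x + b·y + c.
Well 2−Well 1: 55a + 1081b = −432.9;  Well 3−Well 1: 161a + 1022b = −526.6.
Solving gives a = −1.07638, b = −0.34570.
Gradient magnitude |∇z| = √(a² + b²) = √(1.15859 + 0.11951) = 1.13053.
True dip = arctan(1.13053) = 48.5°, dipping toward ENE (azimuth ≈ 072°).

48.5°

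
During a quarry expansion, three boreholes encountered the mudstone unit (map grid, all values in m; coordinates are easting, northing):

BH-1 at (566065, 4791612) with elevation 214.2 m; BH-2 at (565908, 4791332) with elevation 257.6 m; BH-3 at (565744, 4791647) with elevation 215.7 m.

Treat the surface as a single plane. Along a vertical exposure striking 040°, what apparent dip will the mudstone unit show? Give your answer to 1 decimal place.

7.0°

Let the plane be z = a·easting + b·northing + c.
BH-2−BH-1: −157a − 280b = 43.4;  BH-3−BH-1: −321a + 35b = 1.5.
Solving gives a = −0.02033, b = −0.14360.
Unit vector along 040° is (sin 40°, cos 40°) = (0.6428, 0.7660).
Slope in that direction = a·(0.6428) + b·(0.7660) = −0.12307.
Apparent dip = arctan|0.12307| = 7.0° (true dip is 8.3°, so apparent ≤ true as expected).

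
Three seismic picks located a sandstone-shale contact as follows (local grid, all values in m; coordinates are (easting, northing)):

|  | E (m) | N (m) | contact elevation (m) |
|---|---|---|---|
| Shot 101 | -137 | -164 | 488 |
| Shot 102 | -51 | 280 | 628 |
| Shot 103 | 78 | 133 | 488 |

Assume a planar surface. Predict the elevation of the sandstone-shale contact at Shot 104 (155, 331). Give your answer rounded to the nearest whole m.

Let the plane be z = a·E + b·N + c.
Shot 102−Shot 101: 86a + 444b = 140;  Shot 103−Shot 101: 215a + 297b = 0.
Solving gives a = −0.59470, b = 0.43050.
Then c = 488 − a·-137 − b·-164 = 477.13.
At (155, 331): z = −92.2 + 142.5 + 477.13 = 527.4 m.

527 m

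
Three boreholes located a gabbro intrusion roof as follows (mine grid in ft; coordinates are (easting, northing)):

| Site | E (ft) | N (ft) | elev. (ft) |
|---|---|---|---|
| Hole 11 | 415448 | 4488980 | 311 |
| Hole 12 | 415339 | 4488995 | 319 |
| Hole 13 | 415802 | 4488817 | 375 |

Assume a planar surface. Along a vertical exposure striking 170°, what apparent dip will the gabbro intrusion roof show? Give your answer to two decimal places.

36.64°

Two edge vectors: Hole 11→Hole 12 = (-109, 15, 8), Hole 11→Hole 13 = (354, -163, 64).
Normal n = (Hole 11→Hole 12) × (Hole 11→Hole 13) = (2264, 9808, 12457).
So ∂z/∂E = −n_x/n_z = −0.18175 and ∂z/∂N = −n_y/n_z = −0.78735.
Unit vector along 170° is (sin 170°, cos 170°) = (0.1736, -0.9848).
Slope in that direction = a·(0.1736) + b·(-0.9848) = 0.74383.
Apparent dip = arctan|0.74383| = 36.64° (true dip is 38.9°, so apparent ≤ true as expected).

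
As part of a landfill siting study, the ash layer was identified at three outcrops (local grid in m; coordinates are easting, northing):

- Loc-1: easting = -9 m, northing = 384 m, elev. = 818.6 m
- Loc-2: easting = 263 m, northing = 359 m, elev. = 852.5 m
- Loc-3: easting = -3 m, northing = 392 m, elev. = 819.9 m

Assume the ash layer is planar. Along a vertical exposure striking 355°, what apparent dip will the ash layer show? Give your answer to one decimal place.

Let the plane be z = a·easting + b·northing + c.
Loc-2−Loc-1: 272a − 25b = 33.9;  Loc-3−Loc-1: 6a + 8b = 1.3.
Solving gives a = 0.13057, b = 0.06457.
Unit vector along 355° is (sin 355°, cos 355°) = (-0.0872, 0.9962).
Slope in that direction = a·(-0.0872) + b·(0.9962) = 0.05295.
Apparent dip = arctan|0.05295| = 3.0° (true dip is 8.3°, so apparent ≤ true as expected).

3.0°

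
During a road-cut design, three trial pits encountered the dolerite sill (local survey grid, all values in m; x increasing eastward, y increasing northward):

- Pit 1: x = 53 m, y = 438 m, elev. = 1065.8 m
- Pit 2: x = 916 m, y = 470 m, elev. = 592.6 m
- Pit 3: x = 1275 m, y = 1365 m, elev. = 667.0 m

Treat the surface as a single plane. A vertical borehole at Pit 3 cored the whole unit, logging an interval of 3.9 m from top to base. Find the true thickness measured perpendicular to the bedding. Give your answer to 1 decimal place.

3.3 m

Two edge vectors: Pit 1→Pit 2 = (863, 32, -473.2), Pit 1→Pit 3 = (1222, 927, -398.8).
Normal n = (Pit 1→Pit 2) × (Pit 1→Pit 3) = (425894.8, -234086, 760897).
So ∂z/∂x = −n_x/n_z = −0.55973 and ∂z/∂y = −n_y/n_z = 0.30764.
|∇z| = √(a²+b²) = 0.63870, so dip δ = arctan(0.63870) = 32.57°.
True thickness = vertical thickness × cos δ = 3.9 × cos 32.57° = 3.3 m.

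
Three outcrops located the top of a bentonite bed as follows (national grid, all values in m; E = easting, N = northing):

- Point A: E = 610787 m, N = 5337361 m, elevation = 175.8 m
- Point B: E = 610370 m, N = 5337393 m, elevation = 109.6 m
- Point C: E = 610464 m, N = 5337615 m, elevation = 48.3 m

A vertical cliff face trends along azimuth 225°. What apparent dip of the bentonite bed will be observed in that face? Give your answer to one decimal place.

Two edge vectors: Point A→Point B = (-417, 32, -66.2), Point A→Point C = (-323, 254, -127.5).
Normal n = (Point A→Point B) × (Point A→Point C) = (12734.8, -31784.9, -95582).
So ∂z/∂E = −n_x/n_z = 0.13323 and ∂z/∂N = −n_y/n_z = −0.33254.
Unit vector along 225° is (sin 225°, cos 225°) = (-0.7071, -0.7071).
Slope in that direction = a·(-0.7071) + b·(-0.7071) = 0.14093.
Apparent dip = arctan|0.14093| = 8.0° (true dip is 19.7°, so apparent ≤ true as expected).

8.0°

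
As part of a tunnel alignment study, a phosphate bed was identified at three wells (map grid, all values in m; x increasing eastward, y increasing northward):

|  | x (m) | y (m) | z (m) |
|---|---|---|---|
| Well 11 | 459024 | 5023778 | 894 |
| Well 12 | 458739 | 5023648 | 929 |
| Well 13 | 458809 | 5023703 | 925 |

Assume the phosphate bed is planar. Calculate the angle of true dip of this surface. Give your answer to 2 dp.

Let the plane be z = a·x + b·y + c.
Well 12−Well 11: −285a − 130b = 35;  Well 13−Well 11: −215a − 75b = 31.
Solving gives a = −0.21369, b = 0.19924.
Gradient magnitude |∇z| = √(a² + b²) = √(0.04566 + 0.03970) = 0.29216.
True dip = arctan(0.29216) = 16.29°, dipping toward SE (azimuth ≈ 133°).

16.29°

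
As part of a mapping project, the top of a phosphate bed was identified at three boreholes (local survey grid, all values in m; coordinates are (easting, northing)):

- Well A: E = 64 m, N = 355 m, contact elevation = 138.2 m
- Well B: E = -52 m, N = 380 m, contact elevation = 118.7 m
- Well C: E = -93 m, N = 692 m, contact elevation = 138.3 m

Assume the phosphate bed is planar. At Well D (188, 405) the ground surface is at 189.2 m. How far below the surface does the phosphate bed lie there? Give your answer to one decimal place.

Let the plane be z = a·E + b·N + c.
Well B−Well A: −116a + 25b = −19.5;  Well C−Well A: −157a + 337b = 0.1.
Solving gives a = 0.18694, b = 0.08739.
Then c = 138.2 − a·64 − b·355 = 95.21.
At (188, 405): z_contact = 35.14 + 35.39 + 95.21 = 165.75 m.
Depth below ground = 189.2 − 165.75 = 23.5 m.

23.5 m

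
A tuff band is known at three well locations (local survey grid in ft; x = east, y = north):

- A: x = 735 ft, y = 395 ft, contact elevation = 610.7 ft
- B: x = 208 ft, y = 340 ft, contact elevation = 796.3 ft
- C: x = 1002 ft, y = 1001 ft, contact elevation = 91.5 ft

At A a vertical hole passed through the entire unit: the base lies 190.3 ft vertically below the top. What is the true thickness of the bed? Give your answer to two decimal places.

149.67 ft

Two edge vectors: A→B = (-527, -55, 185.6), A→C = (267, 606, -519.2).
Normal n = (A→B) × (A→C) = (-83917.6, -224063.2, -304677).
So ∂z/∂x = −n_x/n_z = −0.27543 and ∂z/∂y = −n_y/n_z = −0.73541.
|∇z| = √(a²+b²) = 0.78530, so dip δ = arctan(0.78530) = 38.14°.
True thickness = vertical thickness × cos δ = 190.3 × cos 38.14° = 149.67 ft.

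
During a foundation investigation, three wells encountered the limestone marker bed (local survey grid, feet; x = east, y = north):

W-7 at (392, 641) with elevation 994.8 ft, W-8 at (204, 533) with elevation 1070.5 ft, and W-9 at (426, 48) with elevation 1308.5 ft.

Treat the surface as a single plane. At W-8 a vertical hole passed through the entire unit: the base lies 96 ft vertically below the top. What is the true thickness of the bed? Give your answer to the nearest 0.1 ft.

84.4 ft

Let the plane be z = a·x + b·y + c.
W-8−W-7: −188a − 108b = 75.7;  W-9−W-7: 34a − 593b = 313.7.
Solving gives a = −0.09561, b = −0.53449.
|∇z| = √(a²+b²) = 0.54297, so dip δ = arctan(0.54297) = 28.50°.
True thickness = vertical thickness × cos δ = 96 × cos 28.50° = 84.4 ft.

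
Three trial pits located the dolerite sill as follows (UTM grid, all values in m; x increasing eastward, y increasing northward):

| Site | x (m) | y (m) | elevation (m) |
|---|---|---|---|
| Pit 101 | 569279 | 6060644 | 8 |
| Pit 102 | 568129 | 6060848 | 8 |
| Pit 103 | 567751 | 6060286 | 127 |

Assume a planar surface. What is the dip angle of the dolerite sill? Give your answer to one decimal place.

10.9°

Let the plane be z = a·x + b·y + c.
Pit 102−Pit 101: −1150a + 204b = 0;  Pit 103−Pit 101: −1528a − 358b = 119.
Solving gives a = −0.03356, b = −0.18917.
Gradient magnitude |∇z| = √(a² + b²) = √(0.00113 + 0.03579) = 0.19213.
True dip = arctan(0.19213) = 10.9°, dipping toward N (azimuth ≈ 010°).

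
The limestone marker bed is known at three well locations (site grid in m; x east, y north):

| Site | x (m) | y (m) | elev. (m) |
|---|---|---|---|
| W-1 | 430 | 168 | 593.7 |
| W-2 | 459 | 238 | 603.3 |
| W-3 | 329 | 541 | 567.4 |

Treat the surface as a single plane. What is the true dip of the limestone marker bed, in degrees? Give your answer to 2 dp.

16.87°

Two edge vectors: W-1→W-2 = (29, 70, 9.6), W-1→W-3 = (-101, 373, -26.3).
Normal n = (W-1→W-2) × (W-1→W-3) = (-5421.8, -206.9, 17887).
So ∂z/∂x = −n_x/n_z = 0.30311 and ∂z/∂y = −n_y/n_z = 0.01157.
Gradient magnitude |∇z| = √(a² + b²) = √(0.09188 + 0.00013) = 0.30333.
True dip = arctan(0.30333) = 16.87°, dipping toward W (azimuth ≈ 268°).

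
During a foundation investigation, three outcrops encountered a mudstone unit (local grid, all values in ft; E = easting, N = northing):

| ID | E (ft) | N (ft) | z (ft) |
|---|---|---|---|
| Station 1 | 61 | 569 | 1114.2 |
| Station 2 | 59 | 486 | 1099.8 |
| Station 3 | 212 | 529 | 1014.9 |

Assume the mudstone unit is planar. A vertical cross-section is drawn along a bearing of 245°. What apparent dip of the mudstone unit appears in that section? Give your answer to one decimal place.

25.2°

Let the plane be z = a·E + b·N + c.
Station 2−Station 1: −2a − 83b = −14.4;  Station 3−Station 1: 151a − 40b = −99.3.
Solving gives a = −0.60778, b = 0.18814.
Unit vector along 245° is (sin 245°, cos 245°) = (-0.9063, -0.4226).
Slope in that direction = a·(-0.9063) + b·(-0.4226) = 0.47132.
Apparent dip = arctan|0.47132| = 25.2° (true dip is 32.5°, so apparent ≤ true as expected).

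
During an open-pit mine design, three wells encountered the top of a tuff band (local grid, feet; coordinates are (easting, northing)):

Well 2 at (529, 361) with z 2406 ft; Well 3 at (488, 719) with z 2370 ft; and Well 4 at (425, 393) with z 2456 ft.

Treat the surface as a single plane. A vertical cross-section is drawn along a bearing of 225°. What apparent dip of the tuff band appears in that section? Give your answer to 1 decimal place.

26.1°

Two edge vectors: Well 2→Well 3 = (-41, 358, -36), Well 2→Well 4 = (-104, 32, 50).
Normal n = (Well 2→Well 3) × (Well 2→Well 4) = (19052, 5794, 35920).
So ∂z/∂E = −n_x/n_z = −0.53040 and ∂z/∂N = −n_y/n_z = −0.16130.
Unit vector along 225° is (sin 225°, cos 225°) = (-0.7071, -0.7071).
Slope in that direction = a·(-0.7071) + b·(-0.7071) = 0.48911.
Apparent dip = arctan|0.48911| = 26.1° (true dip is 29.0°, so apparent ≤ true as expected).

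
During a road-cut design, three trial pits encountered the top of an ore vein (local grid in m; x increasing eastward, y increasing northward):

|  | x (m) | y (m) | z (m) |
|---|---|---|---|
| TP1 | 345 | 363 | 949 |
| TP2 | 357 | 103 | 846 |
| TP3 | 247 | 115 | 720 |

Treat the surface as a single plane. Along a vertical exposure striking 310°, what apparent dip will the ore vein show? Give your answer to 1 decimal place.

32.0°

Let the plane be z = a·x + b·y + c.
TP2−TP1: 12a − 260b = −103;  TP3−TP1: −98a − 248b = −229.
Solving gives a = 1.19469, b = 0.45129.
Unit vector along 310° is (sin 310°, cos 310°) = (-0.7660, 0.6428).
Slope in that direction = a·(-0.7660) + b·(0.6428) = −0.62510.
Apparent dip = arctan|0.62510| = 32.0° (true dip is 51.9°, so apparent ≤ true as expected).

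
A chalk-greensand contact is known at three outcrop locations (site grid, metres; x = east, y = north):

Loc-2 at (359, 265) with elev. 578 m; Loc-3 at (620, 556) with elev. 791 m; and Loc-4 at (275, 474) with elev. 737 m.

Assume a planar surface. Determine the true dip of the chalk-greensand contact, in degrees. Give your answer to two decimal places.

36.95°

Two edge vectors: Loc-2→Loc-3 = (261, 291, 213), Loc-2→Loc-4 = (-84, 209, 159).
Normal n = (Loc-2→Loc-3) × (Loc-2→Loc-4) = (1752, -59391, 78993).
So ∂z/∂x = −n_x/n_z = −0.02218 and ∂z/∂y = −n_y/n_z = 0.75185.
Gradient magnitude |∇z| = √(a² + b²) = √(0.00049 + 0.56528) = 0.75218.
True dip = arctan(0.75218) = 36.95°, dipping toward S (azimuth ≈ 178°).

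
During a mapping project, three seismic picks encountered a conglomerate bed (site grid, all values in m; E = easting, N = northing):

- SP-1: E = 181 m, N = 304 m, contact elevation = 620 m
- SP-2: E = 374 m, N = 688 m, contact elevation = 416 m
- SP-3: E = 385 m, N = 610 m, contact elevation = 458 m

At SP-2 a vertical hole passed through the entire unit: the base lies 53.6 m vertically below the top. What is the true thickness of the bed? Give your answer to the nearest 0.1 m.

47.2 m

Two edge vectors: SP-1→SP-2 = (193, 384, -204), SP-1→SP-3 = (204, 306, -162).
Normal n = (SP-1→SP-2) × (SP-1→SP-3) = (216, -10350, -19278).
So ∂z/∂E = −n_x/n_z = 0.01120 and ∂z/∂N = −n_y/n_z = −0.53688.
|∇z| = √(a²+b²) = 0.53700, so dip δ = arctan(0.53700) = 28.24°.
True thickness = vertical thickness × cos δ = 53.6 × cos 28.24° = 47.2 m.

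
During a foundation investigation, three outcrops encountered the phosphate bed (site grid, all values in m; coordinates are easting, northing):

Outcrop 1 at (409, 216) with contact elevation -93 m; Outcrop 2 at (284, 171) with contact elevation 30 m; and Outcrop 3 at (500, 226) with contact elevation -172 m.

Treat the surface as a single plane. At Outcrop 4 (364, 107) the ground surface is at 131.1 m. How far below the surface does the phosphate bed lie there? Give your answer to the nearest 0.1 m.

136.8 m

Two edge vectors: Outcrop 1→Outcrop 2 = (-125, -45, 123), Outcrop 1→Outcrop 3 = (91, 10, -79).
Normal n = (Outcrop 1→Outcrop 2) × (Outcrop 1→Outcrop 3) = (2325, 1318, 2845).
So ∂z/∂easting = −n_x/n_z = −0.81722 and ∂z/∂northing = −n_y/n_z = −0.46327.
Intercept c from Outcrop 1: -93 + 334.24 + 100.07 = 341.31.
At (364, 107): z_contact = −297.47 − 49.57 + 341.31 = -5.73 m.
Depth below ground = 131.1 − (-5.73) = 136.8 m.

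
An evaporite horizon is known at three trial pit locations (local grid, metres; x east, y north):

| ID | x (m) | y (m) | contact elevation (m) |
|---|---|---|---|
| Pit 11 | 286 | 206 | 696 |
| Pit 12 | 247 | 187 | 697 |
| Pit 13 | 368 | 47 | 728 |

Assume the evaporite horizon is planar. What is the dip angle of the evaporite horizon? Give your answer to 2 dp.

Let the plane be z = a·x + b·y + c.
Pit 12−Pit 11: −39a − 19b = 1;  Pit 13−Pit 11: 82a − 159b = 32.
Solving gives a = 0.05787, b = −0.17141.
Gradient magnitude |∇z| = √(a² + b²) = √(0.00335 + 0.02938) = 0.18092.
True dip = arctan(0.18092) = 10.25°, dipping toward NNW (azimuth ≈ 341°).

10.25°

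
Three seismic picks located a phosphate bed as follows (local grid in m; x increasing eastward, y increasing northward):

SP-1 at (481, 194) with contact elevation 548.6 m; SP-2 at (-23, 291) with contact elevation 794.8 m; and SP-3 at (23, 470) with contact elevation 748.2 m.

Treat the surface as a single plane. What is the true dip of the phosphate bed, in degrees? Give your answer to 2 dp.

27.88°

Let the plane be z = a·x + b·y + c.
SP-2−SP-1: −504a + 97b = 246.2;  SP-3−SP-1: −458a + 276b = 199.6.
Solving gives a = −0.51321, b = −0.12845.
Gradient magnitude |∇z| = √(a² + b²) = √(0.26339 + 0.01650) = 0.52904.
True dip = arctan(0.52904) = 27.88°, dipping toward ENE (azimuth ≈ 076°).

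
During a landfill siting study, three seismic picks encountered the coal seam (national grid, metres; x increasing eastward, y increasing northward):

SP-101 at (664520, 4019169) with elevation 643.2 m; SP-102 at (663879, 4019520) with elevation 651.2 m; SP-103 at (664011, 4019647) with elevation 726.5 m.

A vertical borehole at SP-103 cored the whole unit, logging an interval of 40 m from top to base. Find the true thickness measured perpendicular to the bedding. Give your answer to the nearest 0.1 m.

Let the plane be z = a·x + b·y + c.
SP-102−SP-101: −641a + 351b = 8;  SP-103−SP-101: −509a + 478b = 83.3.
Solving gives a = 0.19895, b = 0.38613.
|∇z| = √(a²+b²) = 0.43437, so dip δ = arctan(0.43437) = 23.48°.
True thickness = vertical thickness × cos δ = 40 × cos 23.48° = 36.7 m.

36.7 m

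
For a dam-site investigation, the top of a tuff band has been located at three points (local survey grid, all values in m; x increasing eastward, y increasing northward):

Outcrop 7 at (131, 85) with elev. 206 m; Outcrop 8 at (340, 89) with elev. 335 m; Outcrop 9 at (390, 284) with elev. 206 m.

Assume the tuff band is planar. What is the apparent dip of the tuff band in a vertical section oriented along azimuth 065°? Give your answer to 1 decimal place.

Two edge vectors: Outcrop 7→Outcrop 8 = (209, 4, 129), Outcrop 7→Outcrop 9 = (259, 199, 0).
Normal n = (Outcrop 7→Outcrop 8) × (Outcrop 7→Outcrop 9) = (-25671, 33411, 40555).
So ∂z/∂x = −n_x/n_z = 0.63299 and ∂z/∂y = −n_y/n_z = −0.82384.
Unit vector along 065° is (sin 65°, cos 65°) = (0.9063, 0.4226).
Slope in that direction = a·(0.9063) + b·(0.4226) = 0.22551.
Apparent dip = arctan|0.22551| = 12.7° (true dip is 46.1°, so apparent ≤ true as expected).

12.7°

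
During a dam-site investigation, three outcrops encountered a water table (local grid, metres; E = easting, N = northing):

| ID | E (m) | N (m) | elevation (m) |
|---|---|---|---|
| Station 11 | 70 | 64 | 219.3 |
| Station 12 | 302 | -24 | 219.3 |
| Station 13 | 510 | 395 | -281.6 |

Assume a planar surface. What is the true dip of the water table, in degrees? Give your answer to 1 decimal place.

47.1°

Let the plane be z = a·E + b·N + c.
Station 12−Station 11: 232a − 88b = 0;  Station 13−Station 11: 440a + 331b = −500.9.
Solving gives a = −0.38160, b = −1.00603.
Gradient magnitude |∇z| = √(a² + b²) = √(0.14562 + 1.01210) = 1.07597.
True dip = arctan(1.07597) = 47.1°, dipping toward NNE (azimuth ≈ 021°).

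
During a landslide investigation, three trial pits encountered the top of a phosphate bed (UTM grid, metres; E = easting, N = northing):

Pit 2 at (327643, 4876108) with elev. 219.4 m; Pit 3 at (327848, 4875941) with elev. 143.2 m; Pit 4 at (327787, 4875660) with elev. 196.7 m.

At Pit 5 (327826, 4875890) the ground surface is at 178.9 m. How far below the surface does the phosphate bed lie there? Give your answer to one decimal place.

21.1 m

Let the plane be z = a·E + b·N + c.
Pit 3−Pit 2: 205a − 167b = −76.2;  Pit 4−Pit 2: 144a − 448b = −22.7.
Solving gives a = −0.447644265, b = −0.093216014.
Then c = 219.4 − a·327643 − b·4876108 = 601418.26.
At (327826, 4875890): z_contact = −146749.43 − 454511.03 + 601418.26 = 157.80 m.
Depth below ground = 178.9 − 157.80 = 21.1 m.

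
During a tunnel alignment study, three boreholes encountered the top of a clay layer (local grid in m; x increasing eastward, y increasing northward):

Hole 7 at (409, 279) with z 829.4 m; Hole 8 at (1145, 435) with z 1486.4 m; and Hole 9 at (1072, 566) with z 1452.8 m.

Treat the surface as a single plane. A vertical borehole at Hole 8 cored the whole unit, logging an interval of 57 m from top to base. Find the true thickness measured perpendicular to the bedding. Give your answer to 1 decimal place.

Two edge vectors: Hole 7→Hole 8 = (736, 156, 657), Hole 7→Hole 9 = (663, 287, 623.4).
Normal n = (Hole 7→Hole 8) × (Hole 7→Hole 9) = (-91308.6, -23231.4, 107804).
So ∂z/∂x = −n_x/n_z = 0.84699 and ∂z/∂y = −n_y/n_z = 0.21550.
|∇z| = √(a²+b²) = 0.87397, so dip δ = arctan(0.87397) = 41.15°.
True thickness = vertical thickness × cos δ = 57 × cos 41.15° = 42.9 m.

42.9 m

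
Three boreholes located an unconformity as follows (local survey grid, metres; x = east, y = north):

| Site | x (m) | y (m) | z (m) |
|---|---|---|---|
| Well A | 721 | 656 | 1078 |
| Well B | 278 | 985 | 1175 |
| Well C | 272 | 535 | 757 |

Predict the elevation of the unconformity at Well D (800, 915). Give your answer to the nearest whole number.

1354 m

Let the plane be z = a·x + b·y + c.
Well B−Well A: −443a + 329b = 97;  Well C−Well A: −449a − 121b = −321.
Solving gives a = 0.46627, b = 0.92267.
Then c = 1078 − a·721 − b·656 = 136.54.
At (800, 915): z = 373.0 + 844.2 + 136.54 = 1353.8 m.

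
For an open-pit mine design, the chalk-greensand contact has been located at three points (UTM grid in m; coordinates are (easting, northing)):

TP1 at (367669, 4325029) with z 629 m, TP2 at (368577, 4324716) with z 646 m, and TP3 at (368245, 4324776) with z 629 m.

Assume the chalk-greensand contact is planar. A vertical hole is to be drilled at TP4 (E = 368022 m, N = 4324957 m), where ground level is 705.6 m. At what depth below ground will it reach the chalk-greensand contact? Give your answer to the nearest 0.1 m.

Let the plane be z = a·E + b·N + c.
TP2−TP1: 908a − 313b = 17;  TP3−TP1: 576a − 253b = 0.
Solving gives a = 0.087001376, b = 0.198074278.
Then c = 629 − a·367669 − b·4325029 = −888035.70.
At (368022, 4324957): z_contact = 32018.42 + 856662.73 − 888035.70 = 645.45 m.
Depth below ground = 705.6 − 645.45 = 60.1 m.

60.1 m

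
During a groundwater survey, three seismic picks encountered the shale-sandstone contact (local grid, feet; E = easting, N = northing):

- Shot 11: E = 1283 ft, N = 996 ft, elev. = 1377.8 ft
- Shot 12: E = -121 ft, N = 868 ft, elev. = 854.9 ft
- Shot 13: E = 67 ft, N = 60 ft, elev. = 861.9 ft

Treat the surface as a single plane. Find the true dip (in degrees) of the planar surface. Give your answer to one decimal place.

20.5°

Two edge vectors: Shot 11→Shot 12 = (-1404, -128, -522.9), Shot 11→Shot 13 = (-1216, -936, -515.9).
Normal n = (Shot 11→Shot 12) × (Shot 11→Shot 13) = (-423399.2, -88477.2, 1158496).
So ∂z/∂E = −n_x/n_z = 0.36547 and ∂z/∂N = −n_y/n_z = 0.07637.
Gradient magnitude |∇z| = √(a² + b²) = √(0.13357 + 0.00583) = 0.37337.
True dip = arctan(0.37337) = 20.5°, dipping toward WSW (azimuth ≈ 258°).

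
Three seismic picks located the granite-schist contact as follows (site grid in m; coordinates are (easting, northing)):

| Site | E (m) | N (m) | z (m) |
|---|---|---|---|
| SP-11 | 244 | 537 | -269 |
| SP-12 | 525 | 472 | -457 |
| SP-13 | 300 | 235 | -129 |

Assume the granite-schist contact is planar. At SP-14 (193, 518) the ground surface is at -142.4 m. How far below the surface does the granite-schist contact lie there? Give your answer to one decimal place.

73.6 m

Two edge vectors: SP-11→SP-12 = (281, -65, -188), SP-11→SP-13 = (56, -302, 140).
Normal n = (SP-11→SP-12) × (SP-11→SP-13) = (-65876, -49868, -81222).
So ∂z/∂E = −n_x/n_z = −0.81106 and ∂z/∂N = −n_y/n_z = −0.61397.
Intercept c from SP-11: -269 + 197.90 + 329.70 = 258.60.
At (193, 518): z_contact = −156.53 − 318.04 + 258.60 = -215.97 m.
Depth below ground = -142.4 − (-215.97) = 73.6 m.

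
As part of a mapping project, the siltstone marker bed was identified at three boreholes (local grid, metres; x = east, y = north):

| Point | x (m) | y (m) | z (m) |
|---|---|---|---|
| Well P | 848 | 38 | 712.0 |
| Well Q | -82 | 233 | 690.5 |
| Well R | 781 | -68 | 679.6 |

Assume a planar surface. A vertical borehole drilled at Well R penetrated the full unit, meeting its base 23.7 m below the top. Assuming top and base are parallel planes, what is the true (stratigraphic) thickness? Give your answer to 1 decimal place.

22.9 m

Two edge vectors: Well P→Well Q = (-930, 195, -21.5), Well P→Well R = (-67, -106, -32.4).
Normal n = (Well P→Well Q) × (Well P→Well R) = (-8597, -28691.5, 111645).
So ∂z/∂x = −n_x/n_z = 0.07700 and ∂z/∂y = −n_y/n_z = 0.25699.
|∇z| = √(a²+b²) = 0.26828, so dip δ = arctan(0.26828) = 15.02°.
True thickness = vertical thickness × cos δ = 23.7 × cos 15.02° = 22.9 m.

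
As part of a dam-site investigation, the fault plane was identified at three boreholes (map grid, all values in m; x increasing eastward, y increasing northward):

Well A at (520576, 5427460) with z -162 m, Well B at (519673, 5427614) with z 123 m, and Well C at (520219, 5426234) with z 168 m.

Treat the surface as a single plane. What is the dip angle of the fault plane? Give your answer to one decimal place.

Let the plane be z = a·x + b·y + c.
Well B−Well A: −903a + 154b = 285;  Well C−Well A: −357a − 1226b = 330.
Solving gives a = −0.34442, b = −0.16888.
Gradient magnitude |∇z| = √(a² + b²) = √(0.11862 + 0.02852) = 0.38359.
True dip = arctan(0.38359) = 21.0°, dipping toward ENE (azimuth ≈ 064°).

21.0°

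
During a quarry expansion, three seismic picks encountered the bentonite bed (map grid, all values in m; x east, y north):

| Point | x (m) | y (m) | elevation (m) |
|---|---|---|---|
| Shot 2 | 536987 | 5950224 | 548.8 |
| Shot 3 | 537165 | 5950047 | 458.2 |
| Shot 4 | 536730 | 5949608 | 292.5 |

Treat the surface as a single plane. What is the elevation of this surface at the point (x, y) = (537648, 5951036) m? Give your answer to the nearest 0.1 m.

Let the plane be z = a·x + b·y + c.
Shot 3−Shot 2: 178a − 177b = −90.6;  Shot 4−Shot 2: −257a − 616b = −256.3.
Solving gives a = −0.067324365, b = 0.444159678.
Then c = 548.8 − a·536987 − b·5950224 = −2606148.47.
At (537648, 5951036): z = −36196.8 + 2643210.2 − 2606148.47 = 865.0 m.

865.0 m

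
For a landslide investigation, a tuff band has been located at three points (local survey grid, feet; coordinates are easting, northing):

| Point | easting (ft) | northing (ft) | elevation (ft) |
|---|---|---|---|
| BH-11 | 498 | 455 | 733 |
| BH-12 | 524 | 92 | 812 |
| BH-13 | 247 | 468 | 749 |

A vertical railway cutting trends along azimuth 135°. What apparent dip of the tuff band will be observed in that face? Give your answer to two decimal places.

Two edge vectors: BH-11→BH-12 = (26, -363, 79), BH-11→BH-13 = (-251, 13, 16).
Normal n = (BH-11→BH-12) × (BH-11→BH-13) = (-6835, -20245, -90775).
So ∂z/∂easting = −n_x/n_z = −0.07530 and ∂z/∂northing = −n_y/n_z = −0.22302.
Unit vector along 135° is (sin 135°, cos 135°) = (0.7071, -0.7071).
Slope in that direction = a·(0.7071) + b·(-0.7071) = 0.10446.
Apparent dip = arctan|0.10446| = 5.96° (true dip is 13.2°, so apparent ≤ true as expected).

5.96°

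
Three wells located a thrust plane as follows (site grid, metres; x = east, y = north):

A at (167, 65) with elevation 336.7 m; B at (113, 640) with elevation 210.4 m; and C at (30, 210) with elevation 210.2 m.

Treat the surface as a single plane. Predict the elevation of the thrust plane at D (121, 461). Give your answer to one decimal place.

243.0 m

Let the plane be z = a·x + b·y + c.
B−A: −54a + 575b = −126.3;  C−A: −137a + 145b = −126.5.
Solving gives a = 0.76713, b = −0.14761.
Then c = 336.7 − a·167 − b·65 = 218.18.
At (121, 461): z = 92.8 − 68.0 + 218.18 = 243.0 m.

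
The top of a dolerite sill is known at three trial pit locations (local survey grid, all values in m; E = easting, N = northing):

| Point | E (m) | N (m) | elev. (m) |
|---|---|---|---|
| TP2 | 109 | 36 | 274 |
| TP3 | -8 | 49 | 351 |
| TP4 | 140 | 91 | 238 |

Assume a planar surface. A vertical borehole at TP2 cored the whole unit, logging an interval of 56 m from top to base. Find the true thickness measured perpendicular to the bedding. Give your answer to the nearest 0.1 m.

45.1 m

Two edge vectors: TP2→TP3 = (-117, 13, 77), TP2→TP4 = (31, 55, -36).
Normal n = (TP2→TP3) × (TP2→TP4) = (-4703, -1825, -6838).
So ∂z/∂E = −n_x/n_z = −0.68777 and ∂z/∂N = −n_y/n_z = −0.26689.
|∇z| = √(a²+b²) = 0.73774, so dip δ = arctan(0.73774) = 36.42°.
True thickness = vertical thickness × cos δ = 56 × cos 36.42° = 45.1 m.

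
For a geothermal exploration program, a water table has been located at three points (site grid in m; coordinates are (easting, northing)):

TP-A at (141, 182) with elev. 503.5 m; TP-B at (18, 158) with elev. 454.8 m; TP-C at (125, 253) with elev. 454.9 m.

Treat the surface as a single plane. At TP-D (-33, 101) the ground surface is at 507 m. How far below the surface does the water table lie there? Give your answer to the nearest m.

46 m

Two edge vectors: TP-A→TP-B = (-123, -24, -48.7), TP-A→TP-C = (-16, 71, -48.6).
Normal n = (TP-A→TP-B) × (TP-A→TP-C) = (4624.1, -5198.6, -9117).
So ∂z/∂E = −n_x/n_z = 0.50720 and ∂z/∂N = −n_y/n_z = −0.57021.
Intercept c from TP-A: 503.5 − 71.51 + 103.78 = 535.76.
At (-33, 101): z_contact = −16.7 − 57.6 + 535.76 = 461.4 m.
Depth below ground = 507 − 461.4 = 46 m.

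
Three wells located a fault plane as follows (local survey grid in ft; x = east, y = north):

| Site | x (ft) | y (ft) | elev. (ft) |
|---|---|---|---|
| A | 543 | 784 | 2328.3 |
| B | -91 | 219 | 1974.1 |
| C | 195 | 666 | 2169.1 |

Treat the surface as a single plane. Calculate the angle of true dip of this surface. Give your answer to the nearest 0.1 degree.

23.5°

Two edge vectors: A→B = (-634, -565, -354.2), A→C = (-348, -118, -159.2).
Normal n = (A→B) × (A→C) = (48152.4, 22328.8, -121808).
So ∂z/∂x = −n_x/n_z = 0.39531 and ∂z/∂y = −n_y/n_z = 0.18331.
Gradient magnitude |∇z| = √(a² + b²) = √(0.15627 + 0.03360) = 0.43575.
True dip = arctan(0.43575) = 23.5°, dipping toward WSW (azimuth ≈ 245°).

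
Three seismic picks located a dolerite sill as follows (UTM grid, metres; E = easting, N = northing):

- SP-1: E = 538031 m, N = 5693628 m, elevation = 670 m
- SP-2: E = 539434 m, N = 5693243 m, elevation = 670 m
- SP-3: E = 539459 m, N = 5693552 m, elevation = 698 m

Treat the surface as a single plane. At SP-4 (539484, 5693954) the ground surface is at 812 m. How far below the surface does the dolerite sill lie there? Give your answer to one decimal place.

Two edge vectors: SP-1→SP-2 = (1403, -385, 0), SP-1→SP-3 = (1428, -76, 28).
Normal n = (SP-1→SP-2) × (SP-1→SP-3) = (-10780, -39284, 443152).
So ∂z/∂E = −n_x/n_z = 0.024325739 and ∂z/∂N = −n_y/n_z = 0.088646785.
Intercept c from SP-1: 670 − 13088.00 − 504721.82 = −517139.82.
At (539484, 5693954): z_contact = 13123.35 + 504750.72 − 517139.82 = 734.24 m.
Depth below ground = 812 − 734.24 = 77.8 m.

77.8 m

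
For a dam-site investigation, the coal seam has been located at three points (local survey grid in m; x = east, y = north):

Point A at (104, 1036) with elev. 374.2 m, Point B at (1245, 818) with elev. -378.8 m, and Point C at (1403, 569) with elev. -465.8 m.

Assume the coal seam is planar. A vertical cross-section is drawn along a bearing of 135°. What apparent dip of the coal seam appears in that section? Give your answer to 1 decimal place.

Let the plane be z = a·x + b·y + c.
Point B−Point A: 1141a − 218b = −753;  Point C−Point A: 1299a − 467b = −840.
Solving gives a = −0.67503, b = −0.07893.
Unit vector along 135° is (sin 135°, cos 135°) = (0.7071, -0.7071).
Slope in that direction = a·(0.7071) + b·(-0.7071) = −0.42150.
Apparent dip = arctan|0.42150| = 22.9° (true dip is 34.2°, so apparent ≤ true as expected).

22.9°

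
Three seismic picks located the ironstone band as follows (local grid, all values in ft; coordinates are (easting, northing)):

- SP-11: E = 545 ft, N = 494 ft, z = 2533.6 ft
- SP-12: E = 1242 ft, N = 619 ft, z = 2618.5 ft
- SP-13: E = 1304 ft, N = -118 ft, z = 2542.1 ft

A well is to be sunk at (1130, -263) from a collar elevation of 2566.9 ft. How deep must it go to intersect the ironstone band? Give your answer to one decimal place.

Let the plane be z = a·E + b·N + c.
SP-12−SP-11: 697a + 125b = 84.9;  SP-13−SP-11: 759a − 612b = 8.5.
Solving gives a = 0.101683, b = 0.112218.
Then c = 2533.6 − a·545 − b·494 = 2422.75.
At (1130, -263): z_contact = 114.90 − 29.51 + 2422.75 = 2508.14 ft.
Depth below ground = 2566.9 − 2508.14 = 58.8 ft.

58.8 ft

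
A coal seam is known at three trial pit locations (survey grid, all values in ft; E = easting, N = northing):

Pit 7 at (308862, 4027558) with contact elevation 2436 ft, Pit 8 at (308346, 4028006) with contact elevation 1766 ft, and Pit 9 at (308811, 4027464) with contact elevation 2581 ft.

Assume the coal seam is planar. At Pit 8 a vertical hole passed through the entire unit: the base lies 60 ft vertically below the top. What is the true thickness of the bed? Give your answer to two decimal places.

32.86 ft

Two edge vectors: Pit 7→Pit 8 = (-516, 448, -670), Pit 7→Pit 9 = (-51, -94, 145).
Normal n = (Pit 7→Pit 8) × (Pit 7→Pit 9) = (1980, 108990, 71352).
So ∂z/∂E = −n_x/n_z = −0.02775 and ∂z/∂N = −n_y/n_z = −1.52750.
|∇z| = √(a²+b²) = 1.52775, so dip δ = arctan(1.52775) = 56.79°.
True thickness = vertical thickness × cos δ = 60 × cos 56.79° = 32.86 ft.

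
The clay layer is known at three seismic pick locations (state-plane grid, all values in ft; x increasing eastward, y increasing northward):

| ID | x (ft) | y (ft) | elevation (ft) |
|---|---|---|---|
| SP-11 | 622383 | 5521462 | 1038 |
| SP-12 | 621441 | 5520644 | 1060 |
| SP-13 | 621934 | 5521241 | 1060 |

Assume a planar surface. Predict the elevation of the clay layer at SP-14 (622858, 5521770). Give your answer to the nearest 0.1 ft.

1019.8 ft

Two edge vectors: SP-11→SP-12 = (-942, -818, 22), SP-11→SP-13 = (-449, -221, 22).
Normal n = (SP-11→SP-12) × (SP-11→SP-13) = (-13134, 10846, -159100).
So ∂z/∂x = −n_x/n_z = −0.082551854 and ∂z/∂y = −n_y/n_z = 0.068170962.
Intercept c from SP-11: 1038 + 51378.87 − 376403.37 = −323986.50.
At (622858, 5521770): z = −51418.1 + 376424.4 − 323986.50 = 1019.8 ft.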